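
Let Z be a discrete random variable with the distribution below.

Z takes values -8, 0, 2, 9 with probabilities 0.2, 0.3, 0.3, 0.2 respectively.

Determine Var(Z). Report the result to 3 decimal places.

29.560

E[Z] = (-8)(0.2) + (0)(0.3) + (2)(0.3) + (9)(0.2) = 0.8
E[Z²] = (-8)²(0.2) + (0)²(0.3) + (2)²(0.3) + (9)²(0.2) = 30.2
Var(Z) = E[Z²] − (E[Z])² = 30.2 − (0.8)² = 29.56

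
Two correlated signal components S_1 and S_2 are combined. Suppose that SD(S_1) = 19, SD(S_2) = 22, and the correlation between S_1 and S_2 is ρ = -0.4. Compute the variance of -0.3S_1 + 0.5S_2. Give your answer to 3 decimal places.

Var(S_1) = (19)² = 361;  Var(S_2) = (22)² = 484
Cov(S_1,S_2) = ρ·SD(S_1)·SD(S_2) = -0.4·19·22 = -167.2
Var(-0.3S_1 + 0.5S_2) = (-0.3)²·Var(S_1) + (0.5)²·Var(S_2) + 2·(-0.3)·(0.5)·Cov(S_1,S_2)
= 0.09·361 + 0.25·484 + -0.3·-167.2 = 203.65

203.650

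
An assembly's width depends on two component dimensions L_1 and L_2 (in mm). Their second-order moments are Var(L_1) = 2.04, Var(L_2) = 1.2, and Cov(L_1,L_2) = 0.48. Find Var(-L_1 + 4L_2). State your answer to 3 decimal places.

Var(-L_1 + 4L_2) = (-1)²·Var(L_1) + (4)²·Var(L_2) + 2·(-1)·(4)·Cov(L_1,L_2)
= 1·2.04 + 16·1.2 + -8·0.48 = 17.4

17.400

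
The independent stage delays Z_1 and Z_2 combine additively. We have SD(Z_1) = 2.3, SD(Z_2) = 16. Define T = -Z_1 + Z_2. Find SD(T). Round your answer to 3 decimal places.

16.164

var(Z_1) = 5.29, var(Z_2) = 256
By independence, var(T) = (-1)²var(Z_1) + (1)²var(Z_2)
= (-1)²·5.29 + (1)²·256 = 261.29
SD(T) = √261.29 ≈ 16.164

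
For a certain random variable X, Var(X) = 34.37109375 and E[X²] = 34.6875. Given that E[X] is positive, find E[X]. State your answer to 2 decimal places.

(E[X])² = E[X²] − Var(X) = 34.6875 − 34.37109375 = 0.31640625
E[X] = √0.31640625 = 0.5625

0.56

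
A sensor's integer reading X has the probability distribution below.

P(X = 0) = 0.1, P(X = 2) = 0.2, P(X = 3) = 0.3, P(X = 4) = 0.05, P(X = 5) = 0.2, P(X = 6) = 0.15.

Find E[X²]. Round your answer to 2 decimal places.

E[X²] = (0)²(0.1) + (2)²(0.2) + (3)²(0.3) + (4)²(0.05) + (5)²(0.2) + (6)²(0.15) = 14.7

14.70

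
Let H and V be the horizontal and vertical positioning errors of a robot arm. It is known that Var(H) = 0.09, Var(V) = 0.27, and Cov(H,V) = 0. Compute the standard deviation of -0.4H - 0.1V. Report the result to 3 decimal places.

Var(-0.4H - 0.1V) = (-0.4)²·Var(H) + (-0.1)²·Var(V) + 2·(-0.4)·(-0.1)·Cov(H,V)
= 0.16·0.09 + 0.01·0.27 + 0.08·0 = 0.0171
SD(-0.4H - 0.1V) = √0.0171 ≈ 0.131

0.131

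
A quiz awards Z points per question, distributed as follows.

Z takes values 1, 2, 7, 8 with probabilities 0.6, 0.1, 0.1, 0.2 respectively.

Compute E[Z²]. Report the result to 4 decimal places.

18.7000

E[Z²] = (1)²(0.6) + (2)²(0.1) + (7)²(0.1) + (8)²(0.2) = 18.7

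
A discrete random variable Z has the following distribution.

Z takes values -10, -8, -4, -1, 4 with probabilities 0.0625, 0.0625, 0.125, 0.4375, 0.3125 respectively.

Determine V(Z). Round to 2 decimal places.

17.03

E[Z] = (-10)(0.0625) + (-8)(0.0625) + (-4)(0.125) + (-1)(0.4375) + (4)(0.3125) = -0.8125
E[Z²] = (-10)²(0.0625) + (-8)²(0.0625) + (-4)²(0.125) + (-1)²(0.4375) + (4)²(0.3125) = 17.6875
V(Z) = E[Z²] − (E[Z])² = 17.6875 − (-0.8125)² = 17.02734375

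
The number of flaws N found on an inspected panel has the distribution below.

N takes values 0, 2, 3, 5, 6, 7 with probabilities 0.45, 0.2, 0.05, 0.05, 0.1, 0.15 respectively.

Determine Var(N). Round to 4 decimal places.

E[N] = (0)(0.45) + (2)(0.2) + (3)(0.05) + (5)(0.05) + (6)(0.1) + (7)(0.15) = 2.45
E[N²] = (0)²(0.45) + (2)²(0.2) + (3)²(0.05) + (5)²(0.05) + (6)²(0.1) + (7)²(0.15) = 13.45
Var(N) = E[N²] − (E[N])² = 13.45 − (2.45)² = 7.4475

7.4475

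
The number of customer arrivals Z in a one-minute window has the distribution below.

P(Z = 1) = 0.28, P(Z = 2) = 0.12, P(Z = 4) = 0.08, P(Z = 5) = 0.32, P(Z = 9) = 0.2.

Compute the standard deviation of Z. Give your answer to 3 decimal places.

2.874

E[Z] = (1)(0.28) + (2)(0.12) + (4)(0.08) + (5)(0.32) + (9)(0.2) = 4.24
E[Z²] = (1)²(0.28) + (2)²(0.12) + (4)²(0.08) + (5)²(0.32) + (9)²(0.2) = 26.24
Var(Z) = E[Z²] − (E[Z])² = 26.24 − (4.24)² = 8.2624
SD(Z) = √8.2624 ≈ 2.874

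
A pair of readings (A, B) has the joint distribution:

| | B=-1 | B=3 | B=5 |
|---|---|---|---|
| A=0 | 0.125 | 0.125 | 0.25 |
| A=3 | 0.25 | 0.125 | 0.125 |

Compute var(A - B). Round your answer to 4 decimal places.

E[A] = 1.5,  E[B] = 2.25,  E[AB] = 2.25
var(A) = 4.5 − (1.5)² = 2.25;  var(B) = 12 − (2.25)² = 6.9375
cov(A,B) = 2.25 − (1.5)(2.25) = -1.125
var(A - B) = (1)²·2.25 + (-1)²·6.9375 + 2·(1)·(-1)·-1.125 = 11.4375

11.4375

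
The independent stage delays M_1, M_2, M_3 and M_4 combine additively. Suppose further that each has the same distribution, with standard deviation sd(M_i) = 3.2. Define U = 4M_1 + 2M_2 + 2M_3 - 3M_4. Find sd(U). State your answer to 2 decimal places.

Var(M_i) = (3.2)² = 10.24
By independence, Var(U) = (4)²Var(M_1) + (2)²Var(M_2) + (2)²Var(M_3) + (-3)²Var(M_4)
= (4)²·10.24 + (2)²·10.24 + (2)²·10.24 + (-3)²·10.24 = 337.92
sd(U) = √337.92 ≈ 18.38

18.38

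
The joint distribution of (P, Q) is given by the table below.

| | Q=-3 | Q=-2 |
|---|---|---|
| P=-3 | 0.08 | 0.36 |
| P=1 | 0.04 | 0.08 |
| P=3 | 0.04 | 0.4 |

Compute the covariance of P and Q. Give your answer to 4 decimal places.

E[P] = 0.12,  E[Q] = -2.16
E[PQ] = -0.16
cov(P,Q) = E[PQ] − E[P]E[Q] = -0.16 − (0.12)(-2.16) = 0.0992

0.0992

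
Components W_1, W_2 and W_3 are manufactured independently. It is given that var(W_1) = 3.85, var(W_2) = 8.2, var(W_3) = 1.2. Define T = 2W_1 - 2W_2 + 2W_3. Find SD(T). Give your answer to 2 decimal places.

7.28

By independence, var(T) = (2)²var(W_1) + (-2)²var(W_2) + (2)²var(W_3)
= (2)²·3.85 + (-2)²·8.2 + (2)²·1.2 = 53
SD(T) = √53 ≈ 7.28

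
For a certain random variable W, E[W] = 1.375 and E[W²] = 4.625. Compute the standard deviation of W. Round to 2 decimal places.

1.65

V(W) = 4.625 − (1.375)² = 2.734375
σ(W) = √2.734375 ≈ 1.65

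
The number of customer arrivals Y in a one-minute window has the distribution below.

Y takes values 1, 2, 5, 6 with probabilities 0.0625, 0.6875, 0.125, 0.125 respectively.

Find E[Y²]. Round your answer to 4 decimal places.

10.4375

E[Y²] = (1)²(0.0625) + (2)²(0.6875) + (5)²(0.125) + (6)²(0.125) = 10.4375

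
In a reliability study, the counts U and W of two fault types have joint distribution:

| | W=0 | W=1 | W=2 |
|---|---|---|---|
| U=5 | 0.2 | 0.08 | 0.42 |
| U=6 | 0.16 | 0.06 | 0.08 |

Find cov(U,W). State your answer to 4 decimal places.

-0.1220

E[U] = 5.3,  E[W] = 1.14
E[UW] = 5.92
cov(U,W) = E[UW] − E[U]E[W] = 5.92 − (5.3)(1.14) = -0.122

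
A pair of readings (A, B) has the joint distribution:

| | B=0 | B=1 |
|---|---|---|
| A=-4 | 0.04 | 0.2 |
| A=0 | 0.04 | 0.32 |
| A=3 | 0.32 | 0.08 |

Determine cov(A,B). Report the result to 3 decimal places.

E[A] = 0.24,  E[B] = 0.6
E[AB] = -0.56
cov(A,B) = E[AB] − E[A]E[B] = -0.56 − (0.24)(0.6) = -0.704

-0.704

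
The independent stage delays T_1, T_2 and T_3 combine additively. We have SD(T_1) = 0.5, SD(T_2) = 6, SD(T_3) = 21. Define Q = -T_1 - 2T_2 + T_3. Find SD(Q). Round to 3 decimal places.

V(T_1) = 0.25, V(T_2) = 36, V(T_3) = 441
By independence, V(Q) = (-1)²V(T_1) + (-2)²V(T_2) + (1)²V(T_3)
= (-1)²·0.25 + (-2)²·36 + (1)²·441 = 585.25
SD(Q) = √585.25 ≈ 24.192

24.192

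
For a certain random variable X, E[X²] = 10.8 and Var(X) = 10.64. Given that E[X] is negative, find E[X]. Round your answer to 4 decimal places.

-0.4000

(E[X])² = E[X²] − Var(X) = 10.8 − 10.64 = 0.16
E[X] = −√0.16 = -0.4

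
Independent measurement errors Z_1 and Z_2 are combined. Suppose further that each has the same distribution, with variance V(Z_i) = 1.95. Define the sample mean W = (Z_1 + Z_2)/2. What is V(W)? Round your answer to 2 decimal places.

By independence, V(W) = (0.5)²V(Z_1) + (0.5)²V(Z_2)
= (0.5)²·1.95 + (0.5)²·1.95 = 0.975

0.98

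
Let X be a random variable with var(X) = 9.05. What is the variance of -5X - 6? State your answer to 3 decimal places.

226.250

var(-5X - 6) = (-5)²·var(X) = 25·9.05 = 226.25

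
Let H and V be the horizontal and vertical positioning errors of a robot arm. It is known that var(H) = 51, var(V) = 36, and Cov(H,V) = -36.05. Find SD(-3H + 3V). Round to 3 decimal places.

var(-3H + 3V) = (-3)²·var(H) + (3)²·var(V) + 2·(-3)·(3)·Cov(H,V)
= 9·51 + 9·36 + -18·-36.05 = 1431.9
SD(-3H + 3V) = √1431.9 ≈ 37.840

37.840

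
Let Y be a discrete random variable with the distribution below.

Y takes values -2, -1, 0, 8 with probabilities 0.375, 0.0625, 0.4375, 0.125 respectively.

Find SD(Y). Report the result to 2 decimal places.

3.09

E[Y] = (-2)(0.375) + (-1)(0.0625) + (0)(0.4375) + (8)(0.125) = 0.1875
E[Y²] = (-2)²(0.375) + (-1)²(0.0625) + (0)²(0.4375) + (8)²(0.125) = 9.5625
Var(Y) = E[Y²] − (E[Y])² = 9.5625 − (0.1875)² = 9.52734375
SD(Y) = √9.52734375 ≈ 3.09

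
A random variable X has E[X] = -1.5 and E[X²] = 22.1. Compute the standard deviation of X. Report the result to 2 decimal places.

Var(X) = 22.1 − (-1.5)² = 19.85
sd(X) = √19.85 ≈ 4.46

4.46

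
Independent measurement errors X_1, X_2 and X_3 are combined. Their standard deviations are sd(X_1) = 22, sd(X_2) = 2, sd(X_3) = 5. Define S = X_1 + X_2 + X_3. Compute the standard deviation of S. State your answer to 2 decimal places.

var(X_1) = 484, var(X_2) = 4, var(X_3) = 25
By independence, var(S) = (1)²var(X_1) + (1)²var(X_2) + (1)²var(X_3)
= (1)²·484 + (1)²·4 + (1)²·25 = 513
sd(S) = √513 ≈ 22.65

22.65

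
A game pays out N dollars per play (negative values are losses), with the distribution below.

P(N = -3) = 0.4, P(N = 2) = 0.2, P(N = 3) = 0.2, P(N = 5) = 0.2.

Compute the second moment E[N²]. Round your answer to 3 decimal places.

E[N²] = (-3)²(0.4) + (2)²(0.2) + (3)²(0.2) + (5)²(0.2) = 11.2

11.200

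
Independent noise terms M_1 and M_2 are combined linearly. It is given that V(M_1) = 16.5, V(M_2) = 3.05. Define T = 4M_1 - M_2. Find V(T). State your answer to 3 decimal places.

By independence, V(T) = (4)²V(M_1) + (-1)²V(M_2)
= (4)²·16.5 + (-1)²·3.05 = 267.05

267.050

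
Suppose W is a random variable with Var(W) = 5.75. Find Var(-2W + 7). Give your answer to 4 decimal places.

23.0000

Var(-2W + 7) = (-2)²·Var(W) = 4·5.75 = 23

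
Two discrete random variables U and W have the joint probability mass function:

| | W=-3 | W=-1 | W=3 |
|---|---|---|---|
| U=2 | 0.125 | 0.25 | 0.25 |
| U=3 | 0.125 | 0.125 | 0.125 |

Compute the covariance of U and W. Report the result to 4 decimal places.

-0.1250

E[U] = 2.375,  E[W] = 0
E[UW] = -0.125
Cov(U,W) = E[UW] − E[U]E[W] = -0.125 − (2.375)(0) = -0.125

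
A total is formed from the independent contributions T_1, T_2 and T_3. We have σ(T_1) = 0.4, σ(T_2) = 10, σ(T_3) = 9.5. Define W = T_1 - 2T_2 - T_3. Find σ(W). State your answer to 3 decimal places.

V(T_1) = 0.16, V(T_2) = 100, V(T_3) = 90.25
By independence, V(W) = (1)²V(T_1) + (-2)²V(T_2) + (-1)²V(T_3)
= (1)²·0.16 + (-2)²·100 + (-1)²·90.25 = 490.41
σ(W) = √490.41 ≈ 22.145

22.145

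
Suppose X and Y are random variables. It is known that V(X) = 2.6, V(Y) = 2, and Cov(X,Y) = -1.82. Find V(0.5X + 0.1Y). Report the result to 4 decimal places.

V(0.5X + 0.1Y) = (0.5)²·V(X) + (0.1)²·V(Y) + 2·(0.5)·(0.1)·Cov(X,Y)
= 0.25·2.6 + 0.01·2 + 0.1·-1.82 = 0.488

0.4880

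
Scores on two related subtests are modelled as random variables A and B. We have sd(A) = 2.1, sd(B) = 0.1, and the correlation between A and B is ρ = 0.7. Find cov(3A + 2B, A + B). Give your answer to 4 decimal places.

13.9850

Var(A) = (2.1)² = 4.41;  Var(B) = (0.1)² = 0.01
cov(A,B) = ρ·sd(A)·sd(B) = 0.7·2.1·0.1 = 0.147
cov(3A + 2B, A + B) = (3)(1)Var(A) + (2)(1)Var(B) + [(3)(1) + (2)(1)]cov(A,B)
= 3·4.41 + 2·0.01 + 5·0.147 = 13.985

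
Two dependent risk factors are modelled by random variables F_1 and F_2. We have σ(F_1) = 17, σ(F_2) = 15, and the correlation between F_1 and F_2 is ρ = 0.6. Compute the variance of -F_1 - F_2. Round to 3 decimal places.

V(F_1) = (17)² = 289;  V(F_2) = (15)² = 225
Cov(F_1,F_2) = ρ·σ(F_1)·σ(F_2) = 0.6·17·15 = 153
V(-F_1 - F_2) = (-1)²·V(F_1) + (-1)²·V(F_2) + 2·(-1)·(-1)·Cov(F_1,F_2)
= 1·289 + 1·225 + 2·153 = 820

820.000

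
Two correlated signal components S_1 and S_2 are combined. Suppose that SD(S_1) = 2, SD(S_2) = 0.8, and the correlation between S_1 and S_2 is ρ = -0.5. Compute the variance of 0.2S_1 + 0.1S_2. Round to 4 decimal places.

Var(S_1) = (2)² = 4;  Var(S_2) = (0.8)² = 0.64
Cov(S_1,S_2) = ρ·SD(S_1)·SD(S_2) = -0.5·2·0.8 = -0.8
Var(0.2S_1 + 0.1S_2) = (0.2)²·Var(S_1) + (0.1)²·Var(S_2) + 2·(0.2)·(0.1)·Cov(S_1,S_2)
= 0.04·4 + 0.01·0.64 + 0.04·-0.8 = 0.1344

0.1344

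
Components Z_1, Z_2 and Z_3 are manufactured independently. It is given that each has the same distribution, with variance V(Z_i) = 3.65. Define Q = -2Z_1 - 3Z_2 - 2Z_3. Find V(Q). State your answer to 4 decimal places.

By independence, V(Q) = (-2)²V(Z_1) + (-3)²V(Z_2) + (-2)²V(Z_3)
= (-2)²·3.65 + (-3)²·3.65 + (-2)²·3.65 = 62.05

62.0500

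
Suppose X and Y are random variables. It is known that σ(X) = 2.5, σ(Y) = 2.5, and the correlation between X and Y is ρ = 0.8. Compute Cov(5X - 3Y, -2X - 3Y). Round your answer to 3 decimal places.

-51.250

Var(X) = (2.5)² = 6.25;  Var(Y) = (2.5)² = 6.25
Cov(X,Y) = ρ·σ(X)·σ(Y) = 0.8·2.5·2.5 = 5
Cov(5X - 3Y, -2X - 3Y) = (5)(-2)Var(X) + (-3)(-3)Var(Y) + [(5)(-3) + (-3)(-2)]Cov(X,Y)
= -10·6.25 + 9·6.25 + -9·5 = -51.25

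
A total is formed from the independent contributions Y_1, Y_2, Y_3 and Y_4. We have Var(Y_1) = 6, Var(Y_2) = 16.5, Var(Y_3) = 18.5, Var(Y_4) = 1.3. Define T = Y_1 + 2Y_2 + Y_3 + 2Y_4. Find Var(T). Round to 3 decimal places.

95.700

By independence, Var(T) = (1)²Var(Y_1) + (2)²Var(Y_2) + (1)²Var(Y_3) + (2)²Var(Y_4)
= (1)²·6 + (2)²·16.5 + (1)²·18.5 + (2)²·1.3 = 95.7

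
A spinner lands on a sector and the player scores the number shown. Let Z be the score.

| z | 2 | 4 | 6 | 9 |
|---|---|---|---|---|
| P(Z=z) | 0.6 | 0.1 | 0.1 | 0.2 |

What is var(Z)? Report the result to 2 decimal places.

E[Z] = (2)(0.6) + (4)(0.1) + (6)(0.1) + (9)(0.2) = 4
E[Z²] = (2)²(0.6) + (4)²(0.1) + (6)²(0.1) + (9)²(0.2) = 23.8
var(Z) = E[Z²] − (E[Z])² = 23.8 − (4)² = 7.8

7.80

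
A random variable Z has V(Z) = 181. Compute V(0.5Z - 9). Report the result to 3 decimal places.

V(0.5Z - 9) = (0.5)²·V(Z) = 0.25·181 = 45.25

45.250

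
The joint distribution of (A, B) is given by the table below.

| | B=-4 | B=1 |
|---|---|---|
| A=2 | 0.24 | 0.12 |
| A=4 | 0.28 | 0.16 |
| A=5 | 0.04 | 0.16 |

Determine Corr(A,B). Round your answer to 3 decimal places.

0.256

E[A] = 3.48,  E[B] = -1.8
E[AB] = -5.52
cov(A,B) = E[AB] − E[A]E[B] = -5.52 − (3.48)(-1.8) = 0.744
var(A) = 1.3696,  var(B) = 6.16
ρ = 0.744 / √(1.3696·6.16) ≈ 0.256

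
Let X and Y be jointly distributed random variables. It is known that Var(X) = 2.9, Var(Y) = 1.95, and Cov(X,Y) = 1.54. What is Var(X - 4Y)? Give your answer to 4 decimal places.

Var(X - 4Y) = (1)²·Var(X) + (-4)²·Var(Y) + 2·(1)·(-4)·Cov(X,Y)
= 1·2.9 + 16·1.95 + -8·1.54 = 21.78

21.7800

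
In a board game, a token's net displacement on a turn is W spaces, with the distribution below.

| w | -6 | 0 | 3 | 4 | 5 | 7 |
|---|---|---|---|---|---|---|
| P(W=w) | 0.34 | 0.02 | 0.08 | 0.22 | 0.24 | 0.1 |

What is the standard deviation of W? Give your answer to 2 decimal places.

5.14

E[W] = (-6)(0.34) + (0)(0.02) + (3)(0.08) + (4)(0.22) + (5)(0.24) + (7)(0.1) = 0.98
E[W²] = (-6)²(0.34) + (0)²(0.02) + (3)²(0.08) + (4)²(0.22) + (5)²(0.24) + (7)²(0.1) = 27.38
Var(W) = E[W²] − (E[W])² = 27.38 − (0.98)² = 26.4196
σ(W) = √26.4196 ≈ 5.14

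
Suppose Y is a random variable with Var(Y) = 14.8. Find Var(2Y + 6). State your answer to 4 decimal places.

59.2000

Var(2Y + 6) = (2)²·Var(Y) = 4·14.8 = 59.2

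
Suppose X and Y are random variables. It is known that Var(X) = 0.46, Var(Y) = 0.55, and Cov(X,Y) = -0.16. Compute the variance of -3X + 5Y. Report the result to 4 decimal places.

22.6900

Var(-3X + 5Y) = (-3)²·Var(X) + (5)²·Var(Y) + 2·(-3)·(5)·Cov(X,Y)
= 9·0.46 + 25·0.55 + -30·-0.16 = 22.69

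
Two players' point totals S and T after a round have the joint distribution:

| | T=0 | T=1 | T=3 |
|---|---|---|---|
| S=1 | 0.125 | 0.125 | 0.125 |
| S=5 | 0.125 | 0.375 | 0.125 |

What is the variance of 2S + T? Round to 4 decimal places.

15.6875

E[S] = 3.5,  E[T] = 1.25,  E[ST] = 4.25
Var(S) = 16 − (3.5)² = 3.75;  Var(T) = 2.75 − (1.25)² = 1.1875
Cov(S,T) = 4.25 − (3.5)(1.25) = -0.125
Var(2S + T) = (2)²·3.75 + (1)²·1.1875 + 2·(2)·(1)·-0.125 = 15.6875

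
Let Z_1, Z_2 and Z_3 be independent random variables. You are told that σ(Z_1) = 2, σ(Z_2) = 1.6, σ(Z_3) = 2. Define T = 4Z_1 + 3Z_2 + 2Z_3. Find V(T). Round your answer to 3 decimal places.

V(Z_1) = 4, V(Z_2) = 2.56, V(Z_3) = 4
By independence, V(T) = (4)²V(Z_1) + (3)²V(Z_2) + (2)²V(Z_3)
= (4)²·4 + (3)²·2.56 + (2)²·4 = 103.04

103.040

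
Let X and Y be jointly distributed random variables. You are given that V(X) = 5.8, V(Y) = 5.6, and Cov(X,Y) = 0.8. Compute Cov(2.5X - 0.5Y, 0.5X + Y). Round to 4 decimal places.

Cov(2.5X - 0.5Y, 0.5X + Y) = (2.5)(0.5)V(X) + (-0.5)(1)V(Y) + [(2.5)(1) + (-0.5)(0.5)]Cov(X,Y)
= 1.25·5.8 + -0.5·5.6 + 2.25·0.8 = 6.25

6.2500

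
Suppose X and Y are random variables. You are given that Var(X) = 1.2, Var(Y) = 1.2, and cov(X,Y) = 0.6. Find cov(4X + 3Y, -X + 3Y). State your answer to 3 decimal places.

cov(4X + 3Y, -X + 3Y) = (4)(-1)Var(X) + (3)(3)Var(Y) + [(4)(3) + (3)(-1)]cov(X,Y)
= -4·1.2 + 9·1.2 + 9·0.6 = 11.4

11.400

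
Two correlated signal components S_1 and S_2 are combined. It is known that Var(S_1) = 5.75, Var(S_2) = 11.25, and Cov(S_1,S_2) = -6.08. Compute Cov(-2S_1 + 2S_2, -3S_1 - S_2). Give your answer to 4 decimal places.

36.3200

Cov(-2S_1 + 2S_2, -3S_1 - S_2) = (-2)(-3)Var(S_1) + (2)(-1)Var(S_2) + [(-2)(-1) + (2)(-3)]Cov(S_1,S_2)
= 6·5.75 + -2·11.25 + -4·-6.08 = 36.32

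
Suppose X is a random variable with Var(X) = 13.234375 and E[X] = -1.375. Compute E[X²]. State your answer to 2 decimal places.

E[X²] = Var(X) + (E[X])² = 13.234375 + (-1.375)² = 15.125

15.13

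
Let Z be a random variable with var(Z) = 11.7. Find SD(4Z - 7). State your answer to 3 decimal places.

13.682

var(4Z - 7) = (4)²·11.7 = 187.2
SD(4Z - 7) = √187.2 ≈ 13.682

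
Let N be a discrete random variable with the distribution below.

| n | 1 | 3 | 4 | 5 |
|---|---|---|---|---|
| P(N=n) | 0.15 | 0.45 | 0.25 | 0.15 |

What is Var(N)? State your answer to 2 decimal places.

1.39

E[N] = (1)(0.15) + (3)(0.45) + (4)(0.25) + (5)(0.15) = 3.25
E[N²] = (1)²(0.15) + (3)²(0.45) + (4)²(0.25) + (5)²(0.15) = 11.95
Var(N) = E[N²] − (E[N])² = 11.95 − (3.25)² = 1.3875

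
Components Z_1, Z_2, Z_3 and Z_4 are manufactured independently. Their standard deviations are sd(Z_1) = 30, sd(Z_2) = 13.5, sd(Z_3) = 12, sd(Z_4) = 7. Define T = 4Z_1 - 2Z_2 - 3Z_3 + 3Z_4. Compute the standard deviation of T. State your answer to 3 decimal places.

Var(Z_1) = 900, Var(Z_2) = 182.25, Var(Z_3) = 144, Var(Z_4) = 49
By independence, Var(T) = (4)²Var(Z_1) + (-2)²Var(Z_2) + (-3)²Var(Z_3) + (3)²Var(Z_4)
= (4)²·900 + (-2)²·182.25 + (-3)²·144 + (3)²·49 = 16866
sd(T) = √16866 ≈ 129.869

129.869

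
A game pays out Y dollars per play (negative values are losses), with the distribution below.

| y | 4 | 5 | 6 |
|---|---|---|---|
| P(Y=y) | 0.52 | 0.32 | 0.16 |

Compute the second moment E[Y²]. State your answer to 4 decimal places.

E[Y²] = (4)²(0.52) + (5)²(0.32) + (6)²(0.16) = 22.08

22.0800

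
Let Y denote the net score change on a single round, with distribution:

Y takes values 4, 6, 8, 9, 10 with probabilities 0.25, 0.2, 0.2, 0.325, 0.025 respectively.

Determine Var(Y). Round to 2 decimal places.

E[Y] = (4)(0.25) + (6)(0.2) + (8)(0.2) + (9)(0.325) + (10)(0.025) = 6.975
E[Y²] = (4)²(0.25) + (6)²(0.2) + (8)²(0.2) + (9)²(0.325) + (10)²(0.025) = 52.825
Var(Y) = E[Y²] − (E[Y])² = 52.825 − (6.975)² = 4.174375

4.17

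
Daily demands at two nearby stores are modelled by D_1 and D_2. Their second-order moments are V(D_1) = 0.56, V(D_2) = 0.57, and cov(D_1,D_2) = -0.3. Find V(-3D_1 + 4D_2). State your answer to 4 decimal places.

21.3600

V(-3D_1 + 4D_2) = (-3)²·V(D_1) + (4)²·V(D_2) + 2·(-3)·(4)·cov(D_1,D_2)
= 9·0.56 + 16·0.57 + -24·-0.3 = 21.36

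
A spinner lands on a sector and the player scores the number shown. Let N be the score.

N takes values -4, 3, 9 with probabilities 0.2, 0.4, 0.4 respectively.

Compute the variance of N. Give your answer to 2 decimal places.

E[N] = (-4)(0.2) + (3)(0.4) + (9)(0.4) = 4
E[N²] = (-4)²(0.2) + (3)²(0.4) + (9)²(0.4) = 39.2
V(N) = E[N²] − (E[N])² = 39.2 − (4)² = 23.2

23.20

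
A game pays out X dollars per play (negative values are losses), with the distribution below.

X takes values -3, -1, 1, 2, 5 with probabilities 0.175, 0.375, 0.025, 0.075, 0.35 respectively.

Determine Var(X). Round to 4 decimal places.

E[X] = (-3)(0.175) + (-1)(0.375) + (1)(0.025) + (2)(0.075) + (5)(0.35) = 1.025
E[X²] = (-3)²(0.175) + (-1)²(0.375) + (1)²(0.025) + (2)²(0.075) + (5)²(0.35) = 11.025
Var(X) = E[X²] − (E[X])² = 11.025 − (1.025)² = 9.974375

9.9744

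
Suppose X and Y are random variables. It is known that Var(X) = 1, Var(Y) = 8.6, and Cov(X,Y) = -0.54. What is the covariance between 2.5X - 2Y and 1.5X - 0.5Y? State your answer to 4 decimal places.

Cov(2.5X - 2Y, 1.5X - 0.5Y) = (2.5)(1.5)Var(X) + (-2)(-0.5)Var(Y) + [(2.5)(-0.5) + (-2)(1.5)]Cov(X,Y)
= 3.75·1 + 1·8.6 + -4.25·-0.54 = 14.645

14.6450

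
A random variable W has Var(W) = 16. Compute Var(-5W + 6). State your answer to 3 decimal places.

Var(-5W + 6) = (-5)²·Var(W) = 25·16 = 400

400.000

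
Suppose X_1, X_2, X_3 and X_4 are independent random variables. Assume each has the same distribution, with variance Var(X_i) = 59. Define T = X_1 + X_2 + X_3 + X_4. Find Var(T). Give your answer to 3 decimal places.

236.000

By independence, Var(T) = (1)²Var(X_1) + (1)²Var(X_2) + (1)²Var(X_3) + (1)²Var(X_4)
= (1)²·59 + (1)²·59 + (1)²·59 + (1)²·59 = 236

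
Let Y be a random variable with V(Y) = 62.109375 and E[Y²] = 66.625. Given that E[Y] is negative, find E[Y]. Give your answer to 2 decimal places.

(E[Y])² = E[Y²] − V(Y) = 66.625 − 62.109375 = 4.515625
E[Y] = −√4.515625 = -2.125

-2.13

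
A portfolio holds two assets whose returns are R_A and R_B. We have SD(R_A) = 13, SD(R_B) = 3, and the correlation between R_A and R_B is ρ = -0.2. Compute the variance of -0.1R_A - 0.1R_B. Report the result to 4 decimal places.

var(R_A) = (13)² = 169;  var(R_B) = (3)² = 9
cov(R_A,R_B) = ρ·SD(R_A)·SD(R_B) = -0.2·13·3 = -7.8
var(-0.1R_A - 0.1R_B) = (-0.1)²·var(R_A) + (-0.1)²·var(R_B) + 2·(-0.1)·(-0.1)·cov(R_A,R_B)
= 0.01·169 + 0.01·9 + 0.02·-7.8 = 1.624

1.6240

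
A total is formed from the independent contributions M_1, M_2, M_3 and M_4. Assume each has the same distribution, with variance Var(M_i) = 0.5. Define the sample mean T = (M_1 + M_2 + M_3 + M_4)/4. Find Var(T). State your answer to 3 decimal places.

By independence, Var(T) = (0.25)²Var(M_1) + (0.25)²Var(M_2) + (0.25)²Var(M_3) + (0.25)²Var(M_4)
= (0.25)²·0.5 + (0.25)²·0.5 + (0.25)²·0.5 + (0.25)²·0.5 = 0.125

0.125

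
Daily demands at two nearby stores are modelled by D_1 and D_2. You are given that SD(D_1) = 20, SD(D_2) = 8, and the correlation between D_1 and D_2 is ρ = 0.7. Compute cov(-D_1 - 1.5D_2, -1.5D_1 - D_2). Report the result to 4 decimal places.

1060.0000

V(D_1) = (20)² = 400;  V(D_2) = (8)² = 64
cov(D_1,D_2) = ρ·SD(D_1)·SD(D_2) = 0.7·20·8 = 112
cov(-D_1 - 1.5D_2, -1.5D_1 - D_2) = (-1)(-1.5)V(D_1) + (-1.5)(-1)V(D_2) + [(-1)(-1) + (-1.5)(-1.5)]cov(D_1,D_2)
= 1.5·400 + 1.5·64 + 3.25·112 = 1060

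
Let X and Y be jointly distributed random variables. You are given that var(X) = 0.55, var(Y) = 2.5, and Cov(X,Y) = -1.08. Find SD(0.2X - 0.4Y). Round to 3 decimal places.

var(0.2X - 0.4Y) = (0.2)²·var(X) + (-0.4)²·var(Y) + 2·(0.2)·(-0.4)·Cov(X,Y)
= 0.04·0.55 + 0.16·2.5 + -0.16·-1.08 = 0.5948
SD(0.2X - 0.4Y) = √0.5948 ≈ 0.771

0.771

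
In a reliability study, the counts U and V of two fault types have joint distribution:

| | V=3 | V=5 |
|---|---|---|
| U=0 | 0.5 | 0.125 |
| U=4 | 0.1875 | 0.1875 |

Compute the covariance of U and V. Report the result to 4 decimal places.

E[U] = 1.5,  E[V] = 3.625
E[UV] = 6
cov(U,V) = E[UV] − E[U]E[V] = 6 − (1.5)(3.625) = 0.5625

0.5625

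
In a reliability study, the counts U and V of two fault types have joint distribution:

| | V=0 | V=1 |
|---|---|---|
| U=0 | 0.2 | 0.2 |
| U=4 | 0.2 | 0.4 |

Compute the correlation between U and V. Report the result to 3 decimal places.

E[U] = 2.4,  E[V] = 0.6
E[UV] = 1.6
Cov(U,V) = E[UV] − E[U]E[V] = 1.6 − (2.4)(0.6) = 0.16
Var(U) = 3.84,  Var(V) = 0.24
ρ = 0.16 / √(3.84·0.24) ≈ 0.167

0.167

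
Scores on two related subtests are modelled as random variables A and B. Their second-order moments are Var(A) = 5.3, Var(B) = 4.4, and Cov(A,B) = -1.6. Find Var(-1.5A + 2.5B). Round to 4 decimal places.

Var(-1.5A + 2.5B) = (-1.5)²·Var(A) + (2.5)²·Var(B) + 2·(-1.5)·(2.5)·Cov(A,B)
= 2.25·5.3 + 6.25·4.4 + -7.5·-1.6 = 51.425

51.4250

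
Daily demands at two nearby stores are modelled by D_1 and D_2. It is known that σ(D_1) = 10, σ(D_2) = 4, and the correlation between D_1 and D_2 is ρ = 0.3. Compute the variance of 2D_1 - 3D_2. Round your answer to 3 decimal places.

400.000

var(D_1) = (10)² = 100;  var(D_2) = (4)² = 16
Cov(D_1,D_2) = ρ·σ(D_1)·σ(D_2) = 0.3·10·4 = 12
var(2D_1 - 3D_2) = (2)²·var(D_1) + (-3)²·var(D_2) + 2·(2)·(-3)·Cov(D_1,D_2)
= 4·100 + 9·16 + -12·12 = 400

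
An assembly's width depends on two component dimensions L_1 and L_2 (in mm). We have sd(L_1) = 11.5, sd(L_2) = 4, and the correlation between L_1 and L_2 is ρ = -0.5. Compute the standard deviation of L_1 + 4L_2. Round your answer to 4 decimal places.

V(L_1) = (11.5)² = 132.25;  V(L_2) = (4)² = 16
Cov(L_1,L_2) = ρ·sd(L_1)·sd(L_2) = -0.5·11.5·4 = -23
V(L_1 + 4L_2) = (1)²·V(L_1) + (4)²·V(L_2) + 2·(1)·(4)·Cov(L_1,L_2)
= 1·132.25 + 16·16 + 8·-23 = 204.25
sd(L_1 + 4L_2) = √204.25 ≈ 14.2916

14.2916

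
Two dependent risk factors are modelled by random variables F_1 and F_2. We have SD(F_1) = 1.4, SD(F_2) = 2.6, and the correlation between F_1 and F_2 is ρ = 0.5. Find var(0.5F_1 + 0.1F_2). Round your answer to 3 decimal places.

0.740

var(F_1) = (1.4)² = 1.96;  var(F_2) = (2.6)² = 6.76
cov(F_1,F_2) = ρ·SD(F_1)·SD(F_2) = 0.5·1.4·2.6 = 1.82
var(0.5F_1 + 0.1F_2) = (0.5)²·var(F_1) + (0.1)²·var(F_2) + 2·(0.5)·(0.1)·cov(F_1,F_2)
= 0.25·1.96 + 0.01·6.76 + 0.1·1.82 = 0.7396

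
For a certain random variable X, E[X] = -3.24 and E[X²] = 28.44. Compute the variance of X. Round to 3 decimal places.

17.942

Var(X) = 28.44 − (-3.24)² = 17.9424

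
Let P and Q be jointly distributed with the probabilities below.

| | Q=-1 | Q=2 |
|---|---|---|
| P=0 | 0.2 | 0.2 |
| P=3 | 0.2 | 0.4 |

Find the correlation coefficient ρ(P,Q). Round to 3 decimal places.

0.167

E[P] = 1.8,  E[Q] = 0.8
E[PQ] = 1.8
cov(P,Q) = E[PQ] − E[P]E[Q] = 1.8 − (1.8)(0.8) = 0.36
Var(P) = 2.16,  Var(Q) = 2.16
ρ = 0.36 / √(2.16·2.16) ≈ 0.167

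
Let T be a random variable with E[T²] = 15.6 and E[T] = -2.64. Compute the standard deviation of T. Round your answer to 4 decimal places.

2.9378

V(T) = 15.6 − (-2.64)² = 8.6304
σ(T) = √8.6304 ≈ 2.9378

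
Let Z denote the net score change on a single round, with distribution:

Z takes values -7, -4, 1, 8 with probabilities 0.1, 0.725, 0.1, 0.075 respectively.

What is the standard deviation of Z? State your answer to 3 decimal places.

E[Z] = (-7)(0.1) + (-4)(0.725) + (1)(0.1) + (8)(0.075) = -2.9
E[Z²] = (-7)²(0.1) + (-4)²(0.725) + (1)²(0.1) + (8)²(0.075) = 21.4
var(Z) = E[Z²] − (E[Z])² = 21.4 − (-2.9)² = 12.99
sd(Z) = √12.99 ≈ 3.604

3.604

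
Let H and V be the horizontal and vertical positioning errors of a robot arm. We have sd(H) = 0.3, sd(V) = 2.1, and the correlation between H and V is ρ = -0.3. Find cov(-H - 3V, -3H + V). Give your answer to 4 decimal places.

Var(H) = (0.3)² = 0.09;  Var(V) = (2.1)² = 4.41
cov(H,V) = ρ·sd(H)·sd(V) = -0.3·0.3·2.1 = -0.189
cov(-H - 3V, -3H + V) = (-1)(-3)Var(H) + (-3)(1)Var(V) + [(-1)(1) + (-3)(-3)]cov(H,V)
= 3·0.09 + -3·4.41 + 8·-0.189 = -14.472

-14.4720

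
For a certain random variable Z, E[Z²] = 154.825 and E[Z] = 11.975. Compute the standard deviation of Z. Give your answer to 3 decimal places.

3.380

Var(Z) = 154.825 − (11.975)² = 11.424375
SD(Z) = √11.424375 ≈ 3.380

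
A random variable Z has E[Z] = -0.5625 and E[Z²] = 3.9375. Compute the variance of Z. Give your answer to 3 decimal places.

3.621

var(Z) = 3.9375 − (-0.5625)² = 3.62109375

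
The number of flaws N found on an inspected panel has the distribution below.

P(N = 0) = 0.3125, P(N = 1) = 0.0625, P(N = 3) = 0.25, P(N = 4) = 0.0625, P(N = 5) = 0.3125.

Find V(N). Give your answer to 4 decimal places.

E[N] = (0)(0.3125) + (1)(0.0625) + (3)(0.25) + (4)(0.0625) + (5)(0.3125) = 2.625
E[N²] = (0)²(0.3125) + (1)²(0.0625) + (3)²(0.25) + (4)²(0.0625) + (5)²(0.3125) = 11.125
V(N) = E[N²] − (E[N])² = 11.125 − (2.625)² = 4.234375

4.2344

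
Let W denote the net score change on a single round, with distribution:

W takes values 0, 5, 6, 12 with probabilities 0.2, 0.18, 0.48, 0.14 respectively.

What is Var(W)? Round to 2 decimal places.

12.13

E[W] = (0)(0.2) + (5)(0.18) + (6)(0.48) + (12)(0.14) = 5.46
E[W²] = (0)²(0.2) + (5)²(0.18) + (6)²(0.48) + (12)²(0.14) = 41.94
Var(W) = E[W²] − (E[W])² = 41.94 − (5.46)² = 12.1284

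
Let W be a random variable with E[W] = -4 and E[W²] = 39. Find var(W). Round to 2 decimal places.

23.00

var(W) = 39 − (-4)² = 23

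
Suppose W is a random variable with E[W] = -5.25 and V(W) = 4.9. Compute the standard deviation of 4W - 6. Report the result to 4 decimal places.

V(4W - 6) = (4)²·4.9 = 78.4
sd(4W - 6) = √78.4 ≈ 8.8544

8.8544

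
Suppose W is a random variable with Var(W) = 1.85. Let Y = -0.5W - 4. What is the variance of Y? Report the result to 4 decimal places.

Var(-0.5W - 4) = (-0.5)²·Var(W) = 0.25·1.85 = 0.4625

0.4625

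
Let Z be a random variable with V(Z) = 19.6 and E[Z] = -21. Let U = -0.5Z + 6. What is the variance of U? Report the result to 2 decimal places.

V(-0.5Z + 6) = (-0.5)²·V(Z) = 0.25·19.6 = 4.9

4.90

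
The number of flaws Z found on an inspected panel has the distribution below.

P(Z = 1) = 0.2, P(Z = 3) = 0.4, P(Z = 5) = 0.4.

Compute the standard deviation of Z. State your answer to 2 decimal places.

1.50

E[Z] = (1)(0.2) + (3)(0.4) + (5)(0.4) = 3.4
E[Z²] = (1)²(0.2) + (3)²(0.4) + (5)²(0.4) = 13.8
V(Z) = E[Z²] − (E[Z])² = 13.8 − (3.4)² = 2.24
σ(Z) = √2.24 ≈ 1.50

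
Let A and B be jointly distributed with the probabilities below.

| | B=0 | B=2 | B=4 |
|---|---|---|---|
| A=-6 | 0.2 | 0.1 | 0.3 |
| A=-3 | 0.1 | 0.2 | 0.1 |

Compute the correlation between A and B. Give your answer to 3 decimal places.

E[A] = -4.8,  E[B] = 2.2
E[AB] = -10.8
Cov(A,B) = E[AB] − E[A]E[B] = -10.8 − (-4.8)(2.2) = -0.24
var(A) = 2.16,  var(B) = 2.76
ρ = -0.24 / √(2.16·2.76) ≈ -0.098

-0.098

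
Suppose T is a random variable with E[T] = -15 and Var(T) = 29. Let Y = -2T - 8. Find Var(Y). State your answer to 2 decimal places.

Var(-2T - 8) = (-2)²·Var(T) = 4·29 = 116

116.00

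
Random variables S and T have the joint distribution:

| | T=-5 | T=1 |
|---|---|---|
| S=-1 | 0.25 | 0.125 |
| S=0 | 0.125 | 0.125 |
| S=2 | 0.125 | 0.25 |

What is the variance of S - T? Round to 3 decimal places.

8.484

E[S] = 0.375,  E[T] = -2,  E[ST] = 0.375
V(S) = 1.875 − (0.375)² = 1.734375;  V(T) = 13 − (-2)² = 9
cov(S,T) = 0.375 − (0.375)(-2) = 1.125
V(S - T) = (1)²·1.734375 + (-1)²·9 + 2·(1)·(-1)·1.125 = 8.484375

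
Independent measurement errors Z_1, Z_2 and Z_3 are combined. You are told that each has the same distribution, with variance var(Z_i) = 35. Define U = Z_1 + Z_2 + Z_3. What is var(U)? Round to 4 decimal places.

By independence, var(U) = (1)²var(Z_1) + (1)²var(Z_2) + (1)²var(Z_3)
= (1)²·35 + (1)²·35 + (1)²·35 = 105

105.0000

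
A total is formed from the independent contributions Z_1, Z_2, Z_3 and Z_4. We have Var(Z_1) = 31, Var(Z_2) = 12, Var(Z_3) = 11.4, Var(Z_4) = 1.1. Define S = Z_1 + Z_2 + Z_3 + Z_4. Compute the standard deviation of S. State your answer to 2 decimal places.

By independence, Var(S) = (1)²Var(Z_1) + (1)²Var(Z_2) + (1)²Var(Z_3) + (1)²Var(Z_4)
= (1)²·31 + (1)²·12 + (1)²·11.4 + (1)²·1.1 = 55.5
SD(S) = √55.5 ≈ 7.45

7.45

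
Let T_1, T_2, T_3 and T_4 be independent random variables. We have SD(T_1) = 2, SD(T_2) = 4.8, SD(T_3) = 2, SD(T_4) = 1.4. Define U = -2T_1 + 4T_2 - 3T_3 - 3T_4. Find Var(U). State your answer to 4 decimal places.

Var(T_1) = 4, Var(T_2) = 23.04, Var(T_3) = 4, Var(T_4) = 1.96
By independence, Var(U) = (-2)²Var(T_1) + (4)²Var(T_2) + (-3)²Var(T_3) + (-3)²Var(T_4)
= (-2)²·4 + (4)²·23.04 + (-3)²·4 + (-3)²·1.96 = 438.28

438.2800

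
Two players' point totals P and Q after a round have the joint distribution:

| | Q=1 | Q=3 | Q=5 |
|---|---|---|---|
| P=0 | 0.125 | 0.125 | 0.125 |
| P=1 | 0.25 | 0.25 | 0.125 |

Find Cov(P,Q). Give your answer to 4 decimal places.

E[P] = 0.625,  E[Q] = 2.75
E[PQ] = 1.625
Cov(P,Q) = E[PQ] − E[P]E[Q] = 1.625 − (0.625)(2.75) = -0.09375

-0.0938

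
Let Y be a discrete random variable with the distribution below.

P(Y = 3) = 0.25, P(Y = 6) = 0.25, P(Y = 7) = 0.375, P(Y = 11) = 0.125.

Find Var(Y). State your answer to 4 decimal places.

5.6875

E[Y] = (3)(0.25) + (6)(0.25) + (7)(0.375) + (11)(0.125) = 6.25
E[Y²] = (3)²(0.25) + (6)²(0.25) + (7)²(0.375) + (11)²(0.125) = 44.75
Var(Y) = E[Y²] − (E[Y])² = 44.75 − (6.25)² = 5.6875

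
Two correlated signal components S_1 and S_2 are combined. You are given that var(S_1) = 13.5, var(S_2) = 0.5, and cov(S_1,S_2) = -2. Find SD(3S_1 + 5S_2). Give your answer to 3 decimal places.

8.602

var(3S_1 + 5S_2) = (3)²·var(S_1) + (5)²·var(S_2) + 2·(3)·(5)·cov(S_1,S_2)
= 9·13.5 + 25·0.5 + 30·-2 = 74
SD(3S_1 + 5S_2) = √74 ≈ 8.602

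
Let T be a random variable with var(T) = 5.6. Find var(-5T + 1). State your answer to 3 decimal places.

140.000

var(-5T + 1) = (-5)²·var(T) = 25·5.6 = 140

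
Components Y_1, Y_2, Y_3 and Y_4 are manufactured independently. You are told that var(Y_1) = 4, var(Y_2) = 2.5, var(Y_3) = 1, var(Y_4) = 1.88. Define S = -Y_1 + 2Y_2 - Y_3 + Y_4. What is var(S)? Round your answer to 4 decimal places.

16.8800

By independence, var(S) = (-1)²var(Y_1) + (2)²var(Y_2) + (-1)²var(Y_3) + (1)²var(Y_4)
= (-1)²·4 + (2)²·2.5 + (-1)²·1 + (1)²·1.88 = 16.88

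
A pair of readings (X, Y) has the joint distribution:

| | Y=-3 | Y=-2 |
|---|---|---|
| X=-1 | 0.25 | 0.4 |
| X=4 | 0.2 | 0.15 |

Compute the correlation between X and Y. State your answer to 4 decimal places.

-0.1791

E[X] = 0.75,  E[Y] = -2.45
E[XY] = -2.05
Cov(X,Y) = E[XY] − E[X]E[Y] = -2.05 − (0.75)(-2.45) = -0.2125
Var(X) = 5.6875,  Var(Y) = 0.2475
ρ = -0.2125 / √(5.6875·0.2475) ≈ -0.1791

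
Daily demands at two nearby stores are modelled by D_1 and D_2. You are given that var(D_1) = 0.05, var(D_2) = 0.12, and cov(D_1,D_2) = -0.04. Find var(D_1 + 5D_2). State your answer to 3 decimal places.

2.650

var(D_1 + 5D_2) = (1)²·var(D_1) + (5)²·var(D_2) + 2·(1)·(5)·cov(D_1,D_2)
= 1·0.05 + 25·0.12 + 10·-0.04 = 2.65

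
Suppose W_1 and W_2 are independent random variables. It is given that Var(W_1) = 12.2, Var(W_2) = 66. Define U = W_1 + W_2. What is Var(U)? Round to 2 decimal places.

By independence, Var(U) = (1)²Var(W_1) + (1)²Var(W_2)
= (1)²·12.2 + (1)²·66 = 78.2

78.20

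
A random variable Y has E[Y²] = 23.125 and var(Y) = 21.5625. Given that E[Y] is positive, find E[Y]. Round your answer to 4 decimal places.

(E[Y])² = E[Y²] − var(Y) = 23.125 − 21.5625 = 1.5625
E[Y] = √1.5625 = 1.25

1.2500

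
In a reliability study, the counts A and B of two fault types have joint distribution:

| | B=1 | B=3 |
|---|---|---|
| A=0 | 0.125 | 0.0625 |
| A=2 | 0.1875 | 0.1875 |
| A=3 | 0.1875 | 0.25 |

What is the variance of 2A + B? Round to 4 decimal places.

6.4844

E[A] = 2.0625,  E[B] = 2,  E[AB] = 4.3125
var(A) = 5.4375 − (2.0625)² = 1.18359375;  var(B) = 5 − (2)² = 1
Cov(A,B) = 4.3125 − (2.0625)(2) = 0.1875
var(2A + B) = (2)²·1.18359375 + (1)²·1 + 2·(2)·(1)·0.1875 = 6.484375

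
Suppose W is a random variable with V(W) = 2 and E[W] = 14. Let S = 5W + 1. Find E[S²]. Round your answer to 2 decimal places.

E[5W + 1] = 5·14 + 1 = 71
V(5W + 1) = (5)²·2 = 50
E[S²] = V(S) + (E[S])² = 50 + (71)² = 5091

5091.00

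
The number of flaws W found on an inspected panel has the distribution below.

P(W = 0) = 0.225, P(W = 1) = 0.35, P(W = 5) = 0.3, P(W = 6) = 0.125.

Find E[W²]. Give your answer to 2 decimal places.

12.35

E[W²] = (0)²(0.225) + (1)²(0.35) + (5)²(0.3) + (6)²(0.125) = 12.35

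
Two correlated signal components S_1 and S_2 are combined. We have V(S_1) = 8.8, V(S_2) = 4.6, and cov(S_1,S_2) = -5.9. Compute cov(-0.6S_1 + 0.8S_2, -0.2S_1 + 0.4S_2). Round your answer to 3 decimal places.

cov(-0.6S_1 + 0.8S_2, -0.2S_1 + 0.4S_2) = (-0.6)(-0.2)V(S_1) + (0.8)(0.4)V(S_2) + [(-0.6)(0.4) + (0.8)(-0.2)]cov(S_1,S_2)
= 0.12·8.8 + 0.32·4.6 + -0.4·-5.9 = 4.888

4.888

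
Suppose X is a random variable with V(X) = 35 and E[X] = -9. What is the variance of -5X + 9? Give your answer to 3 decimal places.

875.000

V(-5X + 9) = (-5)²·V(X) = 25·35 = 875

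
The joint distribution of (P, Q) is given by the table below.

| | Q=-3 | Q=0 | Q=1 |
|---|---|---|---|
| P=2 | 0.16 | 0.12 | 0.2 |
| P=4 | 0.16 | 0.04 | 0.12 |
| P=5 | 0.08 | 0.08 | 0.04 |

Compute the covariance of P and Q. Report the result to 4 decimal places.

E[P] = 3.24,  E[Q] = -0.84
E[PQ] = -3
cov(P,Q) = E[PQ] − E[P]E[Q] = -3 − (3.24)(-0.84) = -0.2784

-0.2784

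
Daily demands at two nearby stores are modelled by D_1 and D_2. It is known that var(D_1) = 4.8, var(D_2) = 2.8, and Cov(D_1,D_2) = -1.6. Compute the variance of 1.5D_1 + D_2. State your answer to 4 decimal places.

var(1.5D_1 + D_2) = (1.5)²·var(D_1) + (1)²·var(D_2) + 2·(1.5)·(1)·Cov(D_1,D_2)
= 2.25·4.8 + 1·2.8 + 3·-1.6 = 8.8

8.8000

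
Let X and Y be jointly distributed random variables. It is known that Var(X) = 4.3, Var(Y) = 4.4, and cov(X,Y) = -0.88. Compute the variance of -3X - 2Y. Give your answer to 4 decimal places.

45.7400

Var(-3X - 2Y) = (-3)²·Var(X) + (-2)²·Var(Y) + 2·(-3)·(-2)·cov(X,Y)
= 9·4.3 + 4·4.4 + 12·-0.88 = 45.74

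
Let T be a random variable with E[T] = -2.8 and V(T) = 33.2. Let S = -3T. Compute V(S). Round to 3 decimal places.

298.800

V(-3T) = (-3)²·V(T) = 9·33.2 = 298.8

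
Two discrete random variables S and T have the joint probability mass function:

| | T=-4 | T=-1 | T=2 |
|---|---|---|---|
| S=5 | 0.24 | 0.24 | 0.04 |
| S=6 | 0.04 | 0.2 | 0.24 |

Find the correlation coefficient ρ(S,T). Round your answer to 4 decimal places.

0.5350

E[S] = 5.48,  E[T] = -1
E[ST] = -4.88
cov(S,T) = E[ST] − E[S]E[T] = -4.88 − (5.48)(-1) = 0.6
Var(S) = 0.2496,  Var(T) = 5.04
ρ = 0.6 / √(0.2496·5.04) ≈ 0.5350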